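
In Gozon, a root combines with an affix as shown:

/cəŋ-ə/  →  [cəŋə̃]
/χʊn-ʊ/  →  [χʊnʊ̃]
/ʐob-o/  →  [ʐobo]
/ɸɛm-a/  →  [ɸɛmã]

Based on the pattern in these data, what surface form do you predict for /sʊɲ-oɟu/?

The data show progressive nasality assimilation (vowel nasalisation): /ə/ → [ə̃] after /ŋ/; /ʊ/ → [ʊ̃] after /n/; /a/ → [ã] after /m/ — a vowel is nasalised by an immediately preceding nasal consonant.
No change occurs in [ʐobo] because the vowel at the boundary is adjacent to an oral consonant, not a nasal (/o/ next to /b/).
/o/ sits next to the nasal /ɲ/ and is therefore nasalised to [õ].

[sʊɲõɟu]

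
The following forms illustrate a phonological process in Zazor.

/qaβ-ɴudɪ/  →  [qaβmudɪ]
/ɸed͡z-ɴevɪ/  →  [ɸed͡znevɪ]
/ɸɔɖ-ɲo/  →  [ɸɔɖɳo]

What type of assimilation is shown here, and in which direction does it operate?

Underlying /ɴ/ is realised as [m] next to /β/; /β/ itself does not change.
/ɴ/ is uvular while /β/ is bilabial; the output [m] is bilabial, matching the trigger — so the feature that spreads is place.
Manner and voice are unchanged, so the assimilation is partial, not total.
Checking the remaining alternations: /ɴ/ → [n] after /d͡z/ (uvular → alveolar, matching alveolar); /ɲ/ → [ɳ] after /ɖ/ (palatal → retroflex, matching retroflex) — only place changes, and always toward the preceding segment.
The trigger is the preceding segment, so the direction is progressive (perseverative).

progressive place assimilation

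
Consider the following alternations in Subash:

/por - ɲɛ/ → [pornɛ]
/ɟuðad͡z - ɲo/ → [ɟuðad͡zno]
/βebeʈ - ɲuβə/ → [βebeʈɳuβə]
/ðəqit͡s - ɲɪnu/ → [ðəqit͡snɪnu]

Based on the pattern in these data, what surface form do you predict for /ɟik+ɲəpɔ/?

[ɟikŋəpɔ]

The data show progressive place assimilation: /ɲ/ → [n] after /r/; /ɲ/ → [n] after /d͡z/; /ɲ/ → [ɳ] after /ʈ/; /ɲ/ → [n] after /t͡s/. In each pair only place changes, matching the preceding consonant, while manner and voice stay constant.
/ɲ/ is a voiced palatal nasal. The preceding trigger /k/ is velar, so /ɲ/ must become velar as well.
A voiced velar nasal is [ŋ], so the surface segment is [ŋ].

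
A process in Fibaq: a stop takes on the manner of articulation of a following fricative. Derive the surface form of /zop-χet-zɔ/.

The rule targets /p/ (voiceless bilabial stop), which sits before the trigger /χ/ (fricative).
Changing only its manner to fricative gives [ɸ] — the voiceless bilabial fricative.
The same rule applies at the second boundary: /t/ → [s] next to /z/.

[zoɸχeszɔ]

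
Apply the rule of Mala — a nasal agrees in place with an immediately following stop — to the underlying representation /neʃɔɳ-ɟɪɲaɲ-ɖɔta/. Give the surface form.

[neʃɔɲɟɪɲaɳɖɔta]

/ɳ/ is a voiced retroflex nasal. The following trigger /ɟ/ is palatal, so /ɳ/ must become palatal as well.
The voiced palatal nasal is [ɲ], so /ɳ/ → [ɲ].
At the second juncture, /ɲ/ likewise becomes [ɳ] adjacent to /ɖ/.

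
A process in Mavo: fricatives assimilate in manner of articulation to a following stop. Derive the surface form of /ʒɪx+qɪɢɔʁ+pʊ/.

The rule targets /x/ (voiceless velar fricative), which sits before the trigger /q/ (stop).
A voiceless velar stop is [k], so the surface segment is [k].
The same rule applies at the second boundary: /ʁ/ → [ɢ] next to /p/.

[ʒɪkqɪɢɔɢpʊ]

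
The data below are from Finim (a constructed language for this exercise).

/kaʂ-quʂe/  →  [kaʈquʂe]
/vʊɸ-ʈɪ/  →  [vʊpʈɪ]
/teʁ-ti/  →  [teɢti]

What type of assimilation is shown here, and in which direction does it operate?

Underlying /ʂ/ is realised as [ʈ] next to /q/; /q/ itself does not change.
/ʂ/ is a fricative while /q/ is a stop; the output [ʈ] is a stop, matching the trigger — so the feature that spreads is manner.
Place and voice are unchanged, so the assimilation is partial, not total.
The same holds elsewhere in the data: /ɸ/ → [p] before /ʈ/ (fricative → stop, matching a stop); /ʁ/ → [ɢ] before /t/ (fricative → stop, matching a stop) — only manner changes, and always toward the following segment.
The trigger is the following segment, so the direction is regressive (anticipatory).

regressive manner assimilation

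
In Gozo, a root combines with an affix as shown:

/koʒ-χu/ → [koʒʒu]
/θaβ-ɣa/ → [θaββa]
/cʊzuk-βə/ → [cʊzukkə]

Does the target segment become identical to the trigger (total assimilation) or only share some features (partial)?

total assimilation

Comparing underlying and surface forms, /χ/ → [ʒ] is the alternation; the neighbouring /ʒ/ is constant.
The output [ʒ] is identical to the trigger /ʒ/ — every feature (place, manner, voicing) has been copied — so this is total assimilation.
The remaining alternations confirm this: /ɣ/ → [β] after /β/; /β/ → [k] after /k/ — in each case the output is a copy of the preceding consonant.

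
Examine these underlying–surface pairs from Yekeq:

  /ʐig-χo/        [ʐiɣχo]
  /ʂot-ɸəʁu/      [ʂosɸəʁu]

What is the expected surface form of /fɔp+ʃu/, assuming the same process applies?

The data show regressive manner assimilation: /g/ → [ɣ] before /χ/; /t/ → [s] before /ɸ/. In each pair only manner changes, matching the following consonant, while place and voice stay constant.
The rule targets /p/ (voiceless bilabial stop), which sits before the trigger /ʃ/ (fricative).
The voiceless bilabial fricative is [ɸ], so /p/ → [ɸ].

[fɔɸʃu]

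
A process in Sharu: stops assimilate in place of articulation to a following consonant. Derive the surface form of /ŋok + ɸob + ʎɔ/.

[ŋopɸoɟʎɔ]

/k/ is a voiceless velar stop. The following trigger /ɸ/ is bilabial, so /k/ must become bilabial as well.
A voiceless bilabial stop is [p], so the surface segment is [p].
The same rule applies at the second boundary: /b/ → [ɟ] next to /ʎ/.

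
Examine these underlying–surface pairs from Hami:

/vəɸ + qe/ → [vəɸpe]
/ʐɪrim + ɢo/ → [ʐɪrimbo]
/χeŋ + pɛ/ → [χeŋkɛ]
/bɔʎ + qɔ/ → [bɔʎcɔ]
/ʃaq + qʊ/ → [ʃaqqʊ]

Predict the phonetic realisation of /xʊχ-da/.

The data show progressive place assimilation: /q/ → [p] after /ɸ/; /ɢ/ → [b] after /m/; /p/ → [k] after /ŋ/; /q/ → [c] after /ʎ/. In each pair only place changes, matching the preceding consonant, while manner and voice stay constant.
Nothing changes in [ʃaqqʊ]: there the adjacent consonants already agree in place (/q/ and /q/ are both uvular), so this form is consistent with the same rule.
The rule targets /d/ (voiced alveolar stop), which sits after the trigger /χ/ (uvular).
The voiced uvular stop is [ɢ], so /d/ → [ɢ].

[xʊχɢa]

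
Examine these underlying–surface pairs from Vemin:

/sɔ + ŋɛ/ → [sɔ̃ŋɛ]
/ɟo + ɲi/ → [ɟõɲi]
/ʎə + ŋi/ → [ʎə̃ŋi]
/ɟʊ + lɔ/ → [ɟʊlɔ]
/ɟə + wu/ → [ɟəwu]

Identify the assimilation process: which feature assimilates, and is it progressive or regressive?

The vowel /ɔ/ surfaces as nasalised [ɔ̃] next to the following nasal /ŋ/ — it has acquired the [+nasal] feature of its neighbour.
The other forms show the same pattern: /o/ → [õ] before /ɲ/; /ə/ → [ə̃] before /ŋ/ — each time a vowel is nasalised next to a following nasal.
No change occurs in [ɟʊlɔ], [ɟəwu] because the vowel at the boundary is adjacent to an oral consonant, not a nasal (/ʊ/ next to /l/; /ə/ next to /w/).
Because the conditioning nasal is to the right of the vowel that changes, the process is regressive (anticipatory).

regressive nasality assimilation (vowel nasalisation)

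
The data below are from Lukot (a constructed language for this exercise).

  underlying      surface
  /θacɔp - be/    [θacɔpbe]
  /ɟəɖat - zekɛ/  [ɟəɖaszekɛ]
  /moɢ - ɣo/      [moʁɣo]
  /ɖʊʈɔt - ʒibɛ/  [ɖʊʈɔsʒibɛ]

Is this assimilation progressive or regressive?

regressive

The segment that alternates is /t/, which surfaces as [s] when adjacent to /z/.
/t/ is a stop while /z/ is a fricative; the output [s] is a fricative, matching the trigger — so the feature that spreads is manner.
Checking the remaining alternations: /ɢ/ → [ʁ] before /ɣ/ (stop → fricative, matching a fricative); /t/ → [s] before /ʒ/ (stop → fricative, matching a fricative) — only manner changes, and always toward the following segment.
No alternation appears in [θacɔpbe]: there the adjacent consonants already agree in manner (/p/ and /b/ are both stops), so this form is consistent with the same rule.
Since the segment that changes precedes the conditioning segment, the assimilation is regressive.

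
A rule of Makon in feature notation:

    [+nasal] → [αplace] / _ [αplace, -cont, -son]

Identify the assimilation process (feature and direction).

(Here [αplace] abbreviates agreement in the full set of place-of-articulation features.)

regressive place assimilation

The shared variable α links the value of the place features (abbreviated [place]) on the target to the same value on the neighbouring segment, so place is the feature that assimilates.
The conditioning segment sits to the right of the focus bar, meaning the trigger follows the segment that changes — regressive assimilation.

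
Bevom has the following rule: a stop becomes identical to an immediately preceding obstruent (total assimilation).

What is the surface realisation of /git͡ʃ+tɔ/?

/t/ is the segment targeted by the rule; it sits immediately after /t͡ʃ/, so it assimilates completely and surfaces as [t͡ʃ].

[git͡ʃt͡ʃɔ]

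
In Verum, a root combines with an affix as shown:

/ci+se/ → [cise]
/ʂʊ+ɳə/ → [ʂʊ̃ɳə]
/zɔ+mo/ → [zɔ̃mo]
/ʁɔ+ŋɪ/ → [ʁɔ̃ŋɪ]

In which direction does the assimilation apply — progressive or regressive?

regressive

The vowel /ʊ/ surfaces as nasalised [ʊ̃] next to the following nasal /ɳ/ — it has acquired the [+nasal] feature of its neighbour.
The other forms show the same pattern: /ɔ/ → [ɔ̃] before /m/; /ɔ/ → [ɔ̃] before /ŋ/ — each time a vowel is nasalised next to a following nasal.
No change occurs in [cise] because the vowel at the boundary is adjacent to an oral consonant, not a nasal (/i/ next to /s/).
Because the conditioning nasal is to the right of the vowel that changes, the process is regressive (anticipatory).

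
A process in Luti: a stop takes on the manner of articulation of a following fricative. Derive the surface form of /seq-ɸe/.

The rule targets /q/ (voiceless uvular stop), which sits before the trigger /ɸ/ (fricative).
Changing only its manner to fricative gives [χ] — the voiceless uvular fricative.

[seχɸe]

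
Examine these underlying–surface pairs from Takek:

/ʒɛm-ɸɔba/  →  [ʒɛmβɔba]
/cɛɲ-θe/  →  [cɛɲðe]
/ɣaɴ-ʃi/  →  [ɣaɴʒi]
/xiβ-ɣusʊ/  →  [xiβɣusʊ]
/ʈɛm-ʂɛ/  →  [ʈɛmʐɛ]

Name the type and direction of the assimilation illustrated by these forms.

progressive voicing assimilation

The segment that alternates is /ɸ/, which surfaces as [β] when adjacent to /m/.
/ɸ/ is voiceless while /m/ is voiced; the output [β] is voiced, matching the trigger — so the feature that spreads is voicing.
Place and manner are unchanged, so the assimilation is partial, not total.
The same holds elsewhere in the data: /θ/ → [ð] after /ɲ/ (voiceless → voiced, matching voiced); /ʃ/ → [ʒ] after /ɴ/ (voiceless → voiced, matching voiced); /ʂ/ → [ʐ] after /m/ (voiceless → voiced, matching voiced) — only voicing changes, and always toward the preceding segment.
No alternation appears in [xiβɣusʊ]: there the adjacent consonants already agree in voicing (/ɣ/ and /β/ are both voiced), so this form is consistent with the same rule.
Since the segment that changes follows the conditioning segment, the assimilation is progressive.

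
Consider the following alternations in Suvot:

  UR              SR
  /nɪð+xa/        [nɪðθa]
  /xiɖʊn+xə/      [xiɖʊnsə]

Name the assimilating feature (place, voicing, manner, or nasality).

place

Underlying /x/ is realised as [θ] next to /ð/; /ð/ itself does not change.
/x/ is velar while /ð/ is dental; the output [θ] is dental, matching the trigger — so the feature that spreads is place.
The same holds elsewhere in the data: /x/ → [s] after /n/ (velar → alveolar, matching alveolar) — only place changes, and always toward the preceding segment.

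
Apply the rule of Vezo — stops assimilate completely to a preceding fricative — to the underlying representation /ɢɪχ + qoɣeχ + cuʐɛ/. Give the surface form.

/q/ is the segment targeted by the rule; it sits immediately after /χ/, so it assimilates completely and surfaces as [χ].
At the second juncture, /c/ likewise becomes [χ] adjacent to /χ/.

[ɢɪχχoɣeχχuʐɛ]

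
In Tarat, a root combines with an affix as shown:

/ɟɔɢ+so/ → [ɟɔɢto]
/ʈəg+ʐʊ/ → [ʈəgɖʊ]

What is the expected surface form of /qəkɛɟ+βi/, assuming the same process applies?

The data show progressive manner assimilation: /s/ → [t] after /ɢ/; /ʐ/ → [ɖ] after /g/. In each pair only manner changes, matching the preceding consonant, while place and voice stay constant.
/β/ is a voiced bilabial fricative. The preceding trigger /ɟ/ is a stop, so /β/ must become a stop as well.
A voiced bilabial stop is [b], so the surface segment is [b].

[qəkɛɟbi]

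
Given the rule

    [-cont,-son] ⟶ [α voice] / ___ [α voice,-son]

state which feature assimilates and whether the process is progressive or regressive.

The rule copies [voice] from the environment onto the target, so the assimilating feature is voicing.
Since the environment is written after the underscore, the trigger follows the target; the direction is regressive.

regressive voicing assimilation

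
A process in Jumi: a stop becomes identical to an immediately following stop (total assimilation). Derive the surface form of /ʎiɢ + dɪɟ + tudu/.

/ɢ/ is the segment targeted by the rule; it sits immediately before /d/, so it assimilates completely and surfaces as [d].
The same rule applies at the second boundary: /ɟ/ → [t] next to /t/.

[ʎiddɪttudu]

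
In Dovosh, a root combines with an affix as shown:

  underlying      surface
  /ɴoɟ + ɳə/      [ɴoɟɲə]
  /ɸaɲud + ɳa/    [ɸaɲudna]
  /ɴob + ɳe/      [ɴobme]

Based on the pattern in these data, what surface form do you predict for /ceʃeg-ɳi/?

The data show progressive place assimilation: /ɳ/ → [ɲ] after /ɟ/; /ɳ/ → [n] after /d/; /ɳ/ → [m] after /b/. In each pair only place changes, matching the preceding consonant, while manner and voice stay constant.
/ɳ/ is a voiced retroflex nasal. The preceding trigger /g/ is velar, so /ɳ/ must become velar as well.
Changing only its place to velar gives [ŋ] — the voiced velar nasal.

[ceʃegŋi]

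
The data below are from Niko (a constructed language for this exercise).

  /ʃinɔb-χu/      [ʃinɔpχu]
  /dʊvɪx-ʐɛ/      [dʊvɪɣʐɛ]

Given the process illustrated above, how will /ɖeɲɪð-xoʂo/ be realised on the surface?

The data show regressive voicing assimilation: /b/ → [p] before /χ/; /x/ → [ɣ] before /ʐ/. In each pair only voicing changes, matching the following consonant, while place and manner stay constant.
The rule targets /ð/ (voiced dental fricative), which sits before the trigger /x/ (voiceless).
Changing only its voicing to voiceless gives [θ] — the voiceless dental fricative.

[ɖeɲɪθxoʂo]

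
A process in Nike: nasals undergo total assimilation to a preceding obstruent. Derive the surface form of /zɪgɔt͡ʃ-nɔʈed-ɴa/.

/n/ is the segment targeted by the rule; it sits immediately after /t͡ʃ/, so it assimilates completely and surfaces as [t͡ʃ].
The same rule applies at the second boundary: /ɴ/ → [d] next to /d/.

[zɪgɔt͡ʃt͡ʃɔʈedda]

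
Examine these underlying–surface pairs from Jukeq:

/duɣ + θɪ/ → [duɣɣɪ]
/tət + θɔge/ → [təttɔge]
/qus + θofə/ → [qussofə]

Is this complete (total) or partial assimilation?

total assimilation

The segment that alternates is /θ/, which surfaces as [ɣ] when adjacent to /ɣ/.
The output [ɣ] is identical to the trigger /ɣ/ — every feature (place, manner, voicing) has been copied — so this is total assimilation.
The other forms behave the same way: /θ/ → [t] after /t/; /θ/ → [s] after /s/ — in each case the output is a copy of the preceding consonant.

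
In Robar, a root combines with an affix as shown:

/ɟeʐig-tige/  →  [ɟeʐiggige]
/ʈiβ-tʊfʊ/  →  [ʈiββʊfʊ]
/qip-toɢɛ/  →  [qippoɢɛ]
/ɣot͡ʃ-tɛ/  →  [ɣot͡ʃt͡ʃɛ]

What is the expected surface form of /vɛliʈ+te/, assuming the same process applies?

[vɛliʈʈe]

The data show progressive total assimilation (/t/ → [g] after /g/; /t/ → [β] after /β/; /t/ → [p] after /p/; /t/ → [t͡ʃ] after /t͡ʃ/): in every case the target segment becomes identical to its preceding neighbour, copying more than a single feature.
/t/ is the segment targeted by the rule; it sits immediately after /ʈ/, so it assimilates completely and surfaces as [ʈ].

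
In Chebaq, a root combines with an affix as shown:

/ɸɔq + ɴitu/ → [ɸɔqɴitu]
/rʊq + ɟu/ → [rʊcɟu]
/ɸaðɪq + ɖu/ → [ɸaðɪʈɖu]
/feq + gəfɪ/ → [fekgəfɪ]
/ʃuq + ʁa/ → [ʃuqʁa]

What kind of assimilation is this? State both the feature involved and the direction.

The segment that alternates is /q/, which surfaces as [c] when adjacent to /ɟ/.
The change uvular → palatal matches the place of the following /ɟ/, identifying this as place assimilation.
Manner and voice are unchanged, so the assimilation is partial, not total.
The other alternating forms pattern the same way: /q/ → [ʈ] before /ɖ/ (uvular → retroflex, matching retroflex); /q/ → [k] before /g/ (uvular → velar, matching velar) — only place changes, and always toward the following segment.
Nothing changes in [ɸɔqɴitu], [ʃuqʁa]: there the adjacent consonants already agree in place (/q/ and /ɴ/ are both uvular; /q/ and /ʁ/ are both uvular), so these forms are consistent with the same rule.
Since the segment that changes precedes the conditioning segment, the assimilation is regressive.

regressive place assimilation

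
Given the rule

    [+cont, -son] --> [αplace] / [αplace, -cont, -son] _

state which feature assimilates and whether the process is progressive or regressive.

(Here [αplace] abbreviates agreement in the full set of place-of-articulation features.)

The shared variable α links the value of the place features (abbreviated [place]) on the target to the same value on the neighbouring segment, so place is the feature that assimilates.
The conditioning segment sits to the left of the focus bar, meaning the trigger precedes the segment that changes — progressive assimilation.

progressive place assimilation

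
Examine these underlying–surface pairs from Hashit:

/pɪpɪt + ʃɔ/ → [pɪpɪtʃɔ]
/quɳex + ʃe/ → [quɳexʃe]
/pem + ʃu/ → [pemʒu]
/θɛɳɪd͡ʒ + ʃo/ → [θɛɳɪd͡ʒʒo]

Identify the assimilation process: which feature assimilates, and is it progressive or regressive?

progressive voicing assimilation

The segment that alternates is /ʃ/, which surfaces as [ʒ] when adjacent to /m/.
/ʃ/ is voiceless while /m/ is voiced; the output [ʒ] is voiced, matching the trigger — so the feature that spreads is voicing.
Place and manner are unchanged, so the assimilation is partial, not total.
The same holds elsewhere in the data: /ʃ/ → [ʒ] after /d͡ʒ/ (voiceless → voiced, matching voiced) — only voicing changes, and always toward the preceding segment.
Nothing changes in [pɪpɪtʃɔ], [quɳexʃe]: there the adjacent consonants already agree in voicing (/ʃ/ and /t/ are both voiceless; /ʃ/ and /x/ are both voiceless), so these forms are consistent with the same rule.
The trigger is the preceding segment, so the direction is progressive (perseverative).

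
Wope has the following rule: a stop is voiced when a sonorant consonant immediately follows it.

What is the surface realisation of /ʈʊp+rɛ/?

[ʈʊbrɛ]

/p/ is a voiceless bilabial stop. The following trigger /r/ is voiced, so /p/ must become voiced as well.
The voiced bilabial stop is [b], so /p/ → [b].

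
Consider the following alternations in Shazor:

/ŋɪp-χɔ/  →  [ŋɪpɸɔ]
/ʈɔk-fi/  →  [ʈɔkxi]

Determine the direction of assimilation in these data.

Comparing underlying and surface forms, /χ/ → [ɸ] is the alternation; the neighbouring /p/ is constant.
The change uvular → bilabial matches the place of the preceding /p/, identifying this as place assimilation.
The other alternating form patterns the same way: /f/ → [x] after /k/ (labiodental → velar, matching velar) — only place changes, and always toward the preceding segment.
Since the segment that changes follows the conditioning segment, the assimilation is progressive.

progressive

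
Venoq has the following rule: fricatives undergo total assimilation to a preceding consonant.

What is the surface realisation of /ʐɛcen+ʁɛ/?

/ʁ/ is the segment targeted by the rule; it sits immediately after /n/, so it assimilates completely and surfaces as [n].

[ʐɛcennɛ]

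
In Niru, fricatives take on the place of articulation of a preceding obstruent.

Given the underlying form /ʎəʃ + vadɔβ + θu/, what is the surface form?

[ʎəʃʒadɔβɸu]

/v/ is a voiced labiodental fricative. The preceding trigger /ʃ/ is postalveolar, so /v/ must become postalveolar as well.
A voiced postalveolar fricative is [ʒ], so the surface segment is [ʒ].
At the second juncture, /θ/ likewise becomes [ɸ] adjacent to /β/.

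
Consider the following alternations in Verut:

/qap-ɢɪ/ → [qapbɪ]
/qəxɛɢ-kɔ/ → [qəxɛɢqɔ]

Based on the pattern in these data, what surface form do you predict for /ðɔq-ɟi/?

[ðɔqɢi]

The data show progressive place assimilation: /ɢ/ → [b] after /p/; /k/ → [q] after /ɢ/. In each pair only place changes, matching the preceding consonant, while manner and voice stay constant.
The rule targets /ɟ/ (voiced palatal stop), which sits after the trigger /q/ (uvular).
Changing only its place to uvular gives [ɢ] — the voiced uvular stop.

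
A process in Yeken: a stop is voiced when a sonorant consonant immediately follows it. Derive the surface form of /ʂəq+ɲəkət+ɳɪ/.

[ʂəɢɲəkədɳɪ]

/q/ is a voiceless uvular stop. The following trigger /ɲ/ is voiced, so /q/ must become voiced as well.
A voiced uvular stop is [ɢ], so the surface segment is [ɢ].
At the second juncture, /t/ likewise becomes [d] adjacent to /ɳ/.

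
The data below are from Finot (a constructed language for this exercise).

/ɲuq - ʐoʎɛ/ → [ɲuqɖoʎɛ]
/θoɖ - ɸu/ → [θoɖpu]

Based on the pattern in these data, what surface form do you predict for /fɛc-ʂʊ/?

[fɛcʈʊ]

The data show progressive manner assimilation: /ʐ/ → [ɖ] after /q/; /ɸ/ → [p] after /ɖ/. In each pair only manner changes, matching the preceding consonant, while place and voice stay constant.
/ʂ/ is a voiceless retroflex fricative. The preceding trigger /c/ is a stop, so /ʂ/ must become a stop as well.
A voiceless retroflex stop is [ʈ], so the surface segment is [ʈ].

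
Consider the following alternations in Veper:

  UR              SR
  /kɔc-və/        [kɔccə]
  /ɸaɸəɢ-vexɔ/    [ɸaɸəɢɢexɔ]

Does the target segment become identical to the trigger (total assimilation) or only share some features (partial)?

Underlying /v/ is realised as [c] next to /c/; /c/ itself does not change.
The output [c] is identical to the trigger /c/ — every feature (place, manner, voicing) has been copied — so this is total assimilation.
The remaining alternation confirms this: /v/ → [ɢ] after /ɢ/ — in each case the output is a copy of the preceding consonant.

total assimilation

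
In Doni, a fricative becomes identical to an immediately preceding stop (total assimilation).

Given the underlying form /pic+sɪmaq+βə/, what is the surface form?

/s/ is the segment targeted by the rule; it sits immediately after /c/, so it assimilates completely and surfaces as [c].
At the second juncture, /β/ likewise becomes [q] adjacent to /q/.

[piccɪmaqqə]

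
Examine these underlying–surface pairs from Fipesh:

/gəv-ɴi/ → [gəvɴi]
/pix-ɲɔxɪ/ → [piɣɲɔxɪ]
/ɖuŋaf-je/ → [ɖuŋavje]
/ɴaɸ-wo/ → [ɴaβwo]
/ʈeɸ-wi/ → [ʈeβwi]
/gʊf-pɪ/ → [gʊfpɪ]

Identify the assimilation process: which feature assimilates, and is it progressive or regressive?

The segment that alternates is /x/, which surfaces as [ɣ] when adjacent to /ɲ/.
/x/ is voiceless while /ɲ/ is voiced; the output [ɣ] is voiced, matching the trigger — so the feature that spreads is voicing.
Place and manner are unchanged, so the assimilation is partial, not total.
The other alternating forms pattern the same way: /f/ → [v] before /j/ (voiceless → voiced, matching voiced); /ɸ/ → [β] before /w/ (voiceless → voiced, matching voiced) — only voicing changes, and always toward the following segment.
No alternation appears in [gəvɴi], [gʊfpɪ]: there the adjacent consonants already agree in voicing (/v/ and /ɴ/ are both voiced; /f/ and /p/ are both voiceless), so these forms are consistent with the same rule.
The trigger is the following segment, so the direction is regressive (anticipatory).

regressive voicing assimilation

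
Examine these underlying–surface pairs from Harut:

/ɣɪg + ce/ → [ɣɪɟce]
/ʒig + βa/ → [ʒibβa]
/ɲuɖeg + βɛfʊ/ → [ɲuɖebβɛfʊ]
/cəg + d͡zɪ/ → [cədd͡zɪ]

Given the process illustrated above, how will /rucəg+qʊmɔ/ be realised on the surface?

[rucəɢqʊmɔ]

The data show regressive place assimilation: /g/ → [ɟ] before /c/; /g/ → [b] before /β/; /g/ → [d] before /d͡z/. In each pair only place changes, matching the following consonant, while manner and voice stay constant.
The rule targets /g/ (voiced velar stop), which sits before the trigger /q/ (uvular).
Changing only its place to uvular gives [ɢ] — the voiced uvular stop.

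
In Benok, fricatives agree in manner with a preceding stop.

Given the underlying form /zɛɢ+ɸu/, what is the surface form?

[zɛɢpu]

/ɸ/ is a voiceless bilabial fricative. The preceding trigger /ɢ/ is a stop, so /ɸ/ must become a stop as well.
The voiceless bilabial stop is [p], so /ɸ/ → [p].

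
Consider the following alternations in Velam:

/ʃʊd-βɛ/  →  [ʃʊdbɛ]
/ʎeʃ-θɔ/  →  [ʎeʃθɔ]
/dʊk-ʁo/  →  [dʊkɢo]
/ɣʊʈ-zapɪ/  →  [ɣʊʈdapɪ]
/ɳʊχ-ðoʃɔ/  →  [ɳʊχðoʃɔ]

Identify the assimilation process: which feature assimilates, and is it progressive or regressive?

The segment that alternates is /β/, which surfaces as [b] when adjacent to /d/.
/β/ is a fricative while /d/ is a stop; the output [b] is a stop, matching the trigger — so the feature that spreads is manner.
Place and voice are unchanged, so the assimilation is partial, not total.
Checking the remaining alternations: /ʁ/ → [ɢ] after /k/ (fricative → stop, matching a stop); /z/ → [d] after /ʈ/ (fricative → stop, matching a stop) — only manner changes, and always toward the preceding segment.
Nothing changes in [ʎeʃθɔ], [ɳʊχðoʃɔ]: there the adjacent consonants already agree in manner (/θ/ and /ʃ/ are both fricatives; /ð/ and /χ/ are both fricatives), so these forms are consistent with the same rule.
Since the segment that changes follows the conditioning segment, the assimilation is progressive.

progressive manner assimilation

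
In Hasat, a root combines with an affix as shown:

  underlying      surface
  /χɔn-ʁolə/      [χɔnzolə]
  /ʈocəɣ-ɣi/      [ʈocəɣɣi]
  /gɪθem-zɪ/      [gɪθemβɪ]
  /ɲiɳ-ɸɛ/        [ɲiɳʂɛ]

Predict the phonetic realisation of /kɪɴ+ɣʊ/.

The data show progressive place assimilation: /ʁ/ → [z] after /n/; /z/ → [β] after /m/; /ɸ/ → [ʂ] after /ɳ/. In each pair only place changes, matching the preceding consonant, while manner and voice stay constant.
No alternation appears in [ʈocəɣɣi]: there the adjacent consonants already agree in place (/ɣ/ and /ɣ/ are both velar), so this form is consistent with the same rule.
The rule targets /ɣ/ (voiced velar fricative), which sits after the trigger /ɴ/ (uvular).
Changing only its place to uvular gives [ʁ] — the voiced uvular fricative.

[kɪɴʁʊ]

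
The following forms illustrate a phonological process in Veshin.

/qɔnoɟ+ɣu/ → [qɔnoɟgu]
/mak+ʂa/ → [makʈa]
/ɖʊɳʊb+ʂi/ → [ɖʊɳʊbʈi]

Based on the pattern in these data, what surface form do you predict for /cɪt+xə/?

The data show progressive manner assimilation: /ɣ/ → [g] after /ɟ/; /ʂ/ → [ʈ] after /k/; /ʂ/ → [ʈ] after /b/. In each pair only manner changes, matching the preceding consonant, while place and voice stay constant.
/x/ is a voiceless velar fricative. The preceding trigger /t/ is a stop, so /x/ must become a stop as well.
Changing only its manner to stop gives [k] — the voiceless velar stop.

[cɪtkə]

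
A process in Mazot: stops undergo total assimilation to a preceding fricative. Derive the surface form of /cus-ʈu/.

[cussu]

/ʈ/ is the segment targeted by the rule; it sits immediately after /s/, so it assimilates completely and surfaces as [s].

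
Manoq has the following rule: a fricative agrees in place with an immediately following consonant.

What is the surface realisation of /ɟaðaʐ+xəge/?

[ɟaðaɣxəge]

The rule targets /ʐ/ (voiced retroflex fricative), which sits before the trigger /x/ (velar).
The voiced velar fricative is [ɣ], so /ʐ/ → [ɣ].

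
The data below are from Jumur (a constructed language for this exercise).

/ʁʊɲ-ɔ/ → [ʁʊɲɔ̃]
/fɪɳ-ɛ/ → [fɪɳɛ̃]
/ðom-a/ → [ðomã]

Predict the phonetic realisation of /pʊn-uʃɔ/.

The data show progressive nasality assimilation (vowel nasalisation): /ɔ/ → [ɔ̃] after /ɲ/; /ɛ/ → [ɛ̃] after /ɳ/; /a/ → [ã] after /m/ — a vowel is nasalised by an immediately preceding nasal consonant.
/u/ sits next to the nasal /n/ and is therefore nasalised to [ũ].

[pʊnũʃɔ]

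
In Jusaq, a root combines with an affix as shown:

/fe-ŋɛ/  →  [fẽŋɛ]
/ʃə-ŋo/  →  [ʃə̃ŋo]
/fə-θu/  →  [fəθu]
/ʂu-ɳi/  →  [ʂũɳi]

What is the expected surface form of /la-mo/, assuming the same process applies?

The data show regressive nasality assimilation (vowel nasalisation): /e/ → [ẽ] before /ŋ/; /ə/ → [ə̃] before /ŋ/; /u/ → [ũ] before /ɳ/ — a vowel is nasalised by an immediately following nasal consonant.
No change occurs in [fəθu] because the vowel at the boundary is adjacent to an oral consonant, not a nasal (/ə/ next to /θ/).
The vowel /a/ is adjacent to the following nasal /m/, so it acquires [+nasal] and surfaces as [ã].

[lãmo]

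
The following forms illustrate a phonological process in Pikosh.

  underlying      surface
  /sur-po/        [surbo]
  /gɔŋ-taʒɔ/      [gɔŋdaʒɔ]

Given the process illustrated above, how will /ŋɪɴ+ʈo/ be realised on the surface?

The data show progressive voicing assimilation: /p/ → [b] after /r/; /t/ → [d] after /ŋ/. In each pair only voicing changes, matching the preceding consonant, while place and manner stay constant.
/ʈ/ is a voiceless retroflex stop. The preceding trigger /ɴ/ is voiced, so /ʈ/ must become voiced as well.
Changing only its voicing to voiced gives [ɖ] — the voiced retroflex stop.

[ŋɪɴɖo]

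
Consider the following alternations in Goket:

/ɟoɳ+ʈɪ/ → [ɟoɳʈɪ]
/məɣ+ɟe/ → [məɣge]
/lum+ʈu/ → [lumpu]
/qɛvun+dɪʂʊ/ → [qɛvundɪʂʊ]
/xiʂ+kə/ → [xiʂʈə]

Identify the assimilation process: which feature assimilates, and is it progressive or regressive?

The segment that alternates is /ɟ/, which surfaces as [g] when adjacent to /ɣ/.
/ɟ/ is palatal while /ɣ/ is velar; the output [g] is velar, matching the trigger — so the feature that spreads is place.
Manner and voice are unchanged, so the assimilation is partial, not total.
The same holds elsewhere in the data: /ʈ/ → [p] after /m/ (retroflex → bilabial, matching bilabial); /k/ → [ʈ] after /ʂ/ (velar → retroflex, matching retroflex) — only place changes, and always toward the preceding segment.
No alternation appears in [ɟoɳʈɪ], [qɛvundɪʂʊ]: there the adjacent consonants already agree in place (/ʈ/ and /ɳ/ are both retroflex; /d/ and /n/ are both alveolar), so these forms are consistent with the same rule.
Since the segment that changes follows the conditioning segment, the assimilation is progressive.

progressive place assimilation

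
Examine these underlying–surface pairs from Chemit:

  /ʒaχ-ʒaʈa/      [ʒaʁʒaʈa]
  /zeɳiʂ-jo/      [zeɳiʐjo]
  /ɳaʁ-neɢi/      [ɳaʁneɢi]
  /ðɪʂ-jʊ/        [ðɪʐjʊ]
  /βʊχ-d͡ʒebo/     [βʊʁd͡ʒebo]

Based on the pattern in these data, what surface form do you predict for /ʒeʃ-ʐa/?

The data show regressive voicing assimilation: /χ/ → [ʁ] before /ʒ/; /ʂ/ → [ʐ] before /j/; /χ/ → [ʁ] before /d͡ʒ/. In each pair only voicing changes, matching the following consonant, while place and manner stay constant.
No alternation appears in [ɳaʁneɢi]: there the adjacent consonants already agree in voicing (/ʁ/ and /n/ are both voiced), so this form is consistent with the same rule.
/ʃ/ is a voiceless postalveolar fricative. The following trigger /ʐ/ is voiced, so /ʃ/ must become voiced as well.
A voiced postalveolar fricative is [ʒ], so the surface segment is [ʒ].

[ʒeʒʐa]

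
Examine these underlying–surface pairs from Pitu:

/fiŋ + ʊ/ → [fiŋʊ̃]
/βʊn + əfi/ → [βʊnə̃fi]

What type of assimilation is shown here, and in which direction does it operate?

progressive nasality assimilation (vowel nasalisation)

The vowel /ʊ/ surfaces as nasalised [ʊ̃] next to the preceding nasal /ŋ/ — it has acquired the [+nasal] feature of its neighbour.
The other form shows the same pattern: /ə/ → [ə̃] after /n/ — each time a vowel is nasalised next to a preceding nasal.
Because the conditioning nasal is to the left of the vowel that changes, the process is progressive (perseverative).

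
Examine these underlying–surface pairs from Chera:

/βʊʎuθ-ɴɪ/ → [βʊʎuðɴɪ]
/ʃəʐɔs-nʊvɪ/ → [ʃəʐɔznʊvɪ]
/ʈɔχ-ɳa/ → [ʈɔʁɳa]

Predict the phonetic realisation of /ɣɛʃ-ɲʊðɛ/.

The data show regressive voicing assimilation: /θ/ → [ð] before /ɴ/; /s/ → [z] before /n/; /χ/ → [ʁ] before /ɳ/. In each pair only voicing changes, matching the following consonant, while place and manner stay constant.
The rule targets /ʃ/ (voiceless postalveolar fricative), which sits before the trigger /ɲ/ (voiced).
The voiced postalveolar fricative is [ʒ], so /ʃ/ → [ʒ].

[ɣɛʒɲʊðɛ]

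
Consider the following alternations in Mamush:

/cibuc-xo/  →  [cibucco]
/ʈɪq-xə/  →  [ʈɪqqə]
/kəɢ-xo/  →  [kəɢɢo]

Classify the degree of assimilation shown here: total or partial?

The segment that alternates is /x/, which surfaces as [c] when adjacent to /c/.
The output [c] is identical to the trigger /c/ — every feature (place, manner, voicing) has been copied — so this is total assimilation.
The other forms behave the same way: /x/ → [q] after /q/; /x/ → [ɢ] after /ɢ/ — in each case the output is a copy of the preceding consonant.

total assimilation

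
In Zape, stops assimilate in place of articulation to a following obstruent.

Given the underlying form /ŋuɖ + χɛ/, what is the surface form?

[ŋuɢχɛ]

/ɖ/ is a voiced retroflex stop. The following trigger /χ/ is uvular, so /ɖ/ must become uvular as well.
A voiced uvular stop is [ɢ], so the surface segment is [ɢ].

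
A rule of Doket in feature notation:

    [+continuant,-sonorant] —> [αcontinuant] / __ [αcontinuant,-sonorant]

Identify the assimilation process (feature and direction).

regressive manner assimilation

The rule copies [continuant] (continuancy) from the environment onto the target fricatives; since [±continuant] encodes the stop/fricative manner contrast, the assimilating dimension is manner.
Since the environment is written after the underscore, the trigger follows the target; the direction is regressive.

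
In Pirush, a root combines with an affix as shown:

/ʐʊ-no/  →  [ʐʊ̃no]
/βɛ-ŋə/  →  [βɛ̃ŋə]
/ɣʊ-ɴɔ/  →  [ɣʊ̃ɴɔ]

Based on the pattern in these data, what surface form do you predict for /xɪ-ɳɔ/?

[xɪ̃ɳɔ]

The data show regressive nasality assimilation (vowel nasalisation): /ʊ/ → [ʊ̃] before /n/; /ɛ/ → [ɛ̃] before /ŋ/; /ʊ/ → [ʊ̃] before /ɴ/ — a vowel is nasalised by an immediately following nasal consonant.
The vowel /ɪ/ is adjacent to the following nasal /ɳ/, so it acquires [+nasal] and surfaces as [ɪ̃].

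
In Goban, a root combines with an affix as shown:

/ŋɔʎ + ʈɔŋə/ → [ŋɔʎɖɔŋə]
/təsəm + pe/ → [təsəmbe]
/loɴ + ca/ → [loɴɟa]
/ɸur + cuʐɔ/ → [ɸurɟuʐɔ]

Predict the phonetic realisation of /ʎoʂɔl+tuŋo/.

The data show progressive voicing assimilation: /ʈ/ → [ɖ] after /ʎ/; /p/ → [b] after /m/; /c/ → [ɟ] after /ɴ/; /c/ → [ɟ] after /r/. In each pair only voicing changes, matching the preceding consonant, while place and manner stay constant.
/t/ is a voiceless alveolar stop. The preceding trigger /l/ is voiced, so /t/ must become voiced as well.
A voiced alveolar stop is [d], so the surface segment is [d].

[ʎoʂɔlduŋo]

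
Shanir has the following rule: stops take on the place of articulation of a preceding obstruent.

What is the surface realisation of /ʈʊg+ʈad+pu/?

[ʈʊgkadtu]

The rule targets /ʈ/ (voiceless retroflex stop), which sits after the trigger /g/ (velar).
Changing only its place to velar gives [k] — the voiceless velar stop.
At the second juncture, /p/ likewise becomes [t] adjacent to /d/.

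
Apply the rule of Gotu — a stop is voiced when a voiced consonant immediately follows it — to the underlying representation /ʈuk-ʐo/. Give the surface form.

[ʈugʐo]

/k/ is a voiceless velar stop. The following trigger /ʐ/ is voiced, so /k/ must become voiced as well.
The voiced velar stop is [g], so /k/ → [g].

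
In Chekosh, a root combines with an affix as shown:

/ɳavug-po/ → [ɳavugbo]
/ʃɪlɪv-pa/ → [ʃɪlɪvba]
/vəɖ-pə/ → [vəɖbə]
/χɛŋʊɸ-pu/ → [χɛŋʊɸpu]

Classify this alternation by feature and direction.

progressive voicing assimilation

Comparing underlying and surface forms, /p/ → [b] is the alternation; the neighbouring /g/ is constant.
/p/ is voiceless while /g/ is voiced; the output [b] is voiced, matching the trigger — so the feature that spreads is voicing.
Place and manner are unchanged, so the assimilation is partial, not total.
The other alternating forms pattern the same way: /p/ → [b] after /v/ (voiceless → voiced, matching voiced); /p/ → [b] after /ɖ/ (voiceless → voiced, matching voiced) — only voicing changes, and always toward the preceding segment.
No alternation appears in [χɛŋʊɸpu]: there the adjacent consonants already agree in voicing (/p/ and /ɸ/ are both voiceless), so this form is consistent with the same rule.
The trigger is the preceding segment, so the direction is progressive (perseverative).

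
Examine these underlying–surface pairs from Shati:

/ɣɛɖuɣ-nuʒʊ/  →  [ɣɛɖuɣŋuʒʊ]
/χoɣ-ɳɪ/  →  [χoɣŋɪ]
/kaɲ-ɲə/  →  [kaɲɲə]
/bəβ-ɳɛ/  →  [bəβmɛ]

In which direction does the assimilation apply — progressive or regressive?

Comparing underlying and surface forms, /n/ → [ŋ] is the alternation; the neighbouring /ɣ/ is constant.
/n/ is alveolar while /ɣ/ is velar; the output [ŋ] is velar, matching the trigger — so the feature that spreads is place.
The same holds elsewhere in the data: /ɳ/ → [ŋ] after /ɣ/ (retroflex → velar, matching velar); /ɳ/ → [m] after /β/ (retroflex → bilabial, matching bilabial) — only place changes, and always toward the preceding segment.
No alternation appears in [kaɲɲə]: there the adjacent consonants already agree in place (/ɲ/ and /ɲ/ are both palatal), so this form is consistent with the same rule.
The trigger is the preceding segment, so the direction is progressive (perseverative).

progressive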